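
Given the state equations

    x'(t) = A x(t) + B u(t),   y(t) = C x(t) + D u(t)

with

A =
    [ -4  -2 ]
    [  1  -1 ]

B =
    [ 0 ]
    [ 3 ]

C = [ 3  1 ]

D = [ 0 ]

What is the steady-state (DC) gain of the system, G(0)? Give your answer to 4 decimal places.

-1.0000

G(0) = C(-A)^{-1}B + D = -C A^{-1} B + D.
det A = 6, so A^{-1} = (1/6)·adj(A) = [[-1/6, 1/3], [-1/6, -2/3]]
A^{-1} B = [1, -2]^T
C A^{-1} B = 1
G(0) = D - C A^{-1} B = 0 - (1) = -1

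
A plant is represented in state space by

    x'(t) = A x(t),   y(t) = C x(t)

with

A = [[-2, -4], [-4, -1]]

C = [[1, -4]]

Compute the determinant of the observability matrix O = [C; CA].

CA = [[14, 0]]
Observability matrix O = [C; CA] = [[1, -4], [14, 0]]
det(O) = 1·0 - (-4)·14 = 0 - (-56) = 56
Since det(O) ≠ 0, rank(O) = 2 and the system is completely observable.

56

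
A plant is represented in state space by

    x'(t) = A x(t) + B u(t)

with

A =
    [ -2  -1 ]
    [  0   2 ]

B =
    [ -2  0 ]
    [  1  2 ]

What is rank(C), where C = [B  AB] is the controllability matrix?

AB = [[3, -2], [2, 4]]
Controllability matrix C = [B  AB] = [[-2, 0, 3, -2], [1, 2, 2, 4]]
Take the 2×2 submatrix of C formed by columns 1, 2: [[-2, 0], [1, 2]]. Its determinant is (-2)·2 - 0·1 = -4 - 0 = -4 ≠ 0.
So rank(C) ≥ 2; since C has 2 rows, rank(C) = 2.
rank(C) = 2 = n, so the pair (A, B) is completely controllable.

2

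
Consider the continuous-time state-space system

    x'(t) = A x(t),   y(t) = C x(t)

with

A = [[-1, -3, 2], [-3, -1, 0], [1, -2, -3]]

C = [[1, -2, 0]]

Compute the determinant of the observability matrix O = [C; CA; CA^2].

72

CA = [[5, -1, 2]]
CA^2 = [[0, -18, 4]]
Observability matrix O = [C; CA; CA^2] = [[1, -2, 0], [5, -1, 2], [0, -18, 4]]
Expanding along the first row, det(O) = 1·((-1)·4 - 2·(-18)) - (-2)·(5·4 - 2·0) + 0·(5·(-18) - (-1)·0) = 1·32 - (-2)·20 + 0·(-90) = 72
Since det(O) ≠ 0, rank(O) = 3 and the system is completely observable.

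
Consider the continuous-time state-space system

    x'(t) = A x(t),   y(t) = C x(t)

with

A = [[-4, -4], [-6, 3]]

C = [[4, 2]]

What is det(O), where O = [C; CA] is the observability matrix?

CA = [[-28, -10]]
Observability matrix O = [C; CA] = [[4, 2], [-28, -10]]
det(O) = 4·(-10) - 2·(-28) = -40 - (-56) = 16
Since det(O) ≠ 0, rank(O) = 2 and the system is completely observable.

16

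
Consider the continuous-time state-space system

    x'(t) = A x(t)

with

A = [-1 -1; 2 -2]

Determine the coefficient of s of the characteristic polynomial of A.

For a 2×2 matrix, det(sI - A) = s^2 - (tr A)s + det A.
tr A = -3, det A = 4.
So p(s) = s^2 + 3s + 4.
The coefficient of s is 3.

3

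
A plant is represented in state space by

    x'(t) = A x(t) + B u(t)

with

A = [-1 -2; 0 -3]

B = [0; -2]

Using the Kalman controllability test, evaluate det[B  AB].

8

AB = [[4], [6]]
Controllability matrix C = [B  AB] = [[0, 4], [-2, 6]]
det(C) = 0·6 - 4·(-2) = 0 - (-8) = 8
Since det(C) ≠ 0, rank(C) = 2 and the system is completely controllable.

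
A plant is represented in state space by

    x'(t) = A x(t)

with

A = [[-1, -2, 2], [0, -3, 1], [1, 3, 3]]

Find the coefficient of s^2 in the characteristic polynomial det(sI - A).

Expand det(sI - A) for the 3×3 matrix.
p(s) = s^3 + s^2 - 14s - 16.
(Check: constant term = det(-A) = (-1)^3 det A = -16; coefficient of s^2 = -tr A = 1.)
The coefficient of s^2 is 1.

1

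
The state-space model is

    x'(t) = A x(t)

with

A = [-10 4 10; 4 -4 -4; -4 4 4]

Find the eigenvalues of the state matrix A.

-6, -4, 0

det(sI - A) = s^3 - (tr A)s^2 + (M11 + M22 + M33)s - det A, where Mii is the 2×2 principal minor of A obtained by deleting row i and column i.
tr A = (-10) + (-4) + 4 = -10; M11 = (-4)·4 - (-4)·4 = -16 - (-16) = 0; M22 = (-10)·4 - 10·(-4) = -40 - (-40) = 0; M33 = (-10)·(-4) - 4·4 = 40 - 16 = 24; sum of minors = 24.
det A = (-10)·((-4)·4 - (-4)·4) - 4·(4·4 - (-4)·(-4)) + 10·(4·4 - (-4)·(-4)) = (-10)·0 - 4·0 + 10·0 = 0.
So p(s) = det(sI - A) = s^3 + 10s^2 + 24s.
The constant term is 0, so p(s) = s(s^2 + 10s + 24).
Factor s^2 + 10s + 24: two numbers with sum -10 and product 24 are -4 and -6, so s^2 + 10s + 24 = (s + 4)(s + 6).
Hence p(s) = s (s + 4) (s + 6), with roots -6, -4, 0.
At least one eigenvalue has non-negative real part, so the system is not asymptotically stable.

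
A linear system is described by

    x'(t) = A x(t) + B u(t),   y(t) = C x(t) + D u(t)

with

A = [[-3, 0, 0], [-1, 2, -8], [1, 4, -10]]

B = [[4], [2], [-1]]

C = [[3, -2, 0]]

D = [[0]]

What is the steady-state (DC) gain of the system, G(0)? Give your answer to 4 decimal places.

G(0) = C(-A)^{-1}B + D = -C A^{-1} B + D.
det A = -36, so A^{-1} = (1/-36)·adj(A) = [[-1/3, 0, 0], [1/2, -5/6, 2/3], [1/6, -1/3, 1/6]]
A^{-1} B = [-4/3, -1/3, -1/6]^T
C A^{-1} B = -10/3
G(0) = D - C A^{-1} B = 0 - (-10/3) = 10/3 ≈ 3.3333

3.3333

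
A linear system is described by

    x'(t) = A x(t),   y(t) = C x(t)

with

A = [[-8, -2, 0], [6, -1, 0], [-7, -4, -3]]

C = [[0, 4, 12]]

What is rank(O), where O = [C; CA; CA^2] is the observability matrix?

CA = [[-60, -52, -36]]
CA^2 = [[420, 316, 108]]
Observability matrix O = [C; CA; CA^2] = [[0, 4, 12], [-60, -52, -36], [420, 316, 108]]
The columns c1, c2, c3 of O are linearly dependent: 2·c1 - 3·c2 + c3 = 0 (check each entry), so rank(O) ≤ 2.
The 2×2 minor from rows 1, 2, columns 1, 2 is 0·(-52) - 4·(-60) = 0 - (-240) = 240 ≠ 0, so rank(O) = 2.
rank(O) = 2 < n = 3, so the pair (A, C) is not completely observable.

2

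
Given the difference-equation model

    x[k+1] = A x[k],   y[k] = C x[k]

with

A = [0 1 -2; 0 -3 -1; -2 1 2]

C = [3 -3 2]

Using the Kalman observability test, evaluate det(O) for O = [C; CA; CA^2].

437

CA = [[-4, 14, 1]]
CA^2 = [[-2, -45, -4]]
Observability matrix O = [C; CA; CA^2] = [[3, -3, 2], [-4, 14, 1], [-2, -45, -4]]
Expanding along the first row, det(O) = 3·(14·(-4) - 1·(-45)) - (-3)·((-4)·(-4) - 1·(-2)) + 2·((-4)·(-45) - 14·(-2)) = 3·(-11) - (-3)·18 + 2·208 = 437
Since det(O) ≠ 0, rank(O) = 3 and the system is completely observable.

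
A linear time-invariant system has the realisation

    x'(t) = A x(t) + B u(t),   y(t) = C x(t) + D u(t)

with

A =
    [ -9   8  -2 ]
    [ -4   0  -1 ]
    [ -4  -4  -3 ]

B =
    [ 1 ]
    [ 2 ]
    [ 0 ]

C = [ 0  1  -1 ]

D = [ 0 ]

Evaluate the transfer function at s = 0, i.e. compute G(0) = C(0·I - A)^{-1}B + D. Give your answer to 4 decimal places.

G(0) = C(-A)^{-1}B + D = -C A^{-1} B + D.
det A = -60, so A^{-1} = (1/-60)·adj(A) = [[1/15, -8/15, 2/15], [2/15, -19/60, 1/60], [-4/15, 17/15, -8/15]]
A^{-1} B = [-1, -1/2, 2]^T
C A^{-1} B = -5/2
G(0) = D - C A^{-1} B = 0 - (-5/2) = 5/2 ≈ 2.5000

2.5000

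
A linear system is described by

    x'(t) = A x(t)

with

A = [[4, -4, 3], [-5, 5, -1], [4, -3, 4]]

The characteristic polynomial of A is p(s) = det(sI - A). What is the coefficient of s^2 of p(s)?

Expand det(sI - A) for the 3×3 matrix.
p(s) = s^3 - 13s^2 + 21s + 11.
(Check: constant term = det(-A) = (-1)^3 det A = 11; coefficient of s^2 = -tr A = -13.)
The coefficient of s^2 is -13.

-13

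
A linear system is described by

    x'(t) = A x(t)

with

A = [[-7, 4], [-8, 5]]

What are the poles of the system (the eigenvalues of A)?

det(sI - A) = s^2 - (tr A)s + det A, with tr A = (-7) + 5 = -2 and det A = (-7)·5 - 4·(-8) = -35 - (-32) = -3.
So p(s) = det(sI - A) = s^2 + 2s - 3.
Factor s^2 + 2s - 3: two numbers with sum -2 and product -3 are 1 and -3, so s^2 + 2s - 3 = (s - 1)(s + 3).
Hence p(s) = (s - 1) (s + 3), with roots -3, 1.
At least one eigenvalue has non-negative real part, so the system is not asymptotically stable.

-3, 1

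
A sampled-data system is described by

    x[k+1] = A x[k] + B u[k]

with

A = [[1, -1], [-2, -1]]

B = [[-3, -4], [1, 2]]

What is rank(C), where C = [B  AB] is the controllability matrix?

2

AB = [[-4, -6], [5, 6]]
Controllability matrix C = [B  AB] = [[-3, -4, -4, -6], [1, 2, 5, 6]]
Take the 2×2 submatrix of C formed by columns 1, 2: [[-3, -4], [1, 2]]. Its determinant is (-3)·2 - (-4)·1 = -6 - (-4) = -2 ≠ 0.
So rank(C) ≥ 2; since C has 2 rows, rank(C) = 2.
rank(C) = 2 = n, so the pair (A, B) is completely controllable.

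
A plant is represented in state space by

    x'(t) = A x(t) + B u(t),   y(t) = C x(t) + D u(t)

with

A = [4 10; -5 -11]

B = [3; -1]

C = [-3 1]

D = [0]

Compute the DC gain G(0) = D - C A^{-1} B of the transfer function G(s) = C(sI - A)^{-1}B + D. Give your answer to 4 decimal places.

-13.3333

G(0) = C(-A)^{-1}B + D = -C A^{-1} B + D.
det A = 6, so A^{-1} = (1/6)·adj(A) = [[-11/6, -5/3], [5/6, 2/3]]
A^{-1} B = [-23/6, 11/6]^T
C A^{-1} B = 40/3
G(0) = D - C A^{-1} B = 0 - (40/3) = -40/3 ≈ -13.3333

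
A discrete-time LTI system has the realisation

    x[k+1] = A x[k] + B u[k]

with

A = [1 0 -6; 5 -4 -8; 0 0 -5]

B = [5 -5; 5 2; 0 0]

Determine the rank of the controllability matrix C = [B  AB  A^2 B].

AB = [[5, -5], [5, -33], [0, 0]]
A^2B = [[5, -5], [5, 107], [0, 0]]
Controllability matrix C = [B  AB  A^2B] = [[5, -5, 5, -5, 5, -5], [5, 2, 5, -33, 5, 107], [0, 0, 0, 0, 0, 0]]
Row 3 of C is identically zero, so rank(C) ≤ 2.
The 2×2 minor from rows 1, 2, columns 1, 2 is 5·2 - (-5)·5 = 10 - (-25) = 35 ≠ 0, so rank(C) = 2.
rank(C) = 2 < n = 3, so the pair (A, B) is not completely controllable.

2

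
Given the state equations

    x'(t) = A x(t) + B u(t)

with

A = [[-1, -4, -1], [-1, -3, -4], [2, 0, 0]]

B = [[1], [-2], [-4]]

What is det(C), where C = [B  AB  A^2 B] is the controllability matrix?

-3042

AB = [[11], [21], [2]]
A^2B = [[-97], [-82], [22]]
Controllability matrix C = [B  AB  A^2B] = [[1, 11, -97], [-2, 21, -82], [-4, 2, 22]]
Expanding along the first row, det(C) = 1·(21·22 - (-82)·2) - 11·((-2)·22 - (-82)·(-4)) + (-97)·((-2)·2 - 21·(-4)) = 1·626 - 11·(-372) + (-97)·80 = -3042
Since det(C) ≠ 0, rank(C) = 3 and the system is completely controllable.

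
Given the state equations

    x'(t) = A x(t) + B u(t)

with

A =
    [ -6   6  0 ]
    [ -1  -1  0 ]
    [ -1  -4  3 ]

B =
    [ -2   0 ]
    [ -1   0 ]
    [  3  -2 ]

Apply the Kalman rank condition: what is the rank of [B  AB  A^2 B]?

2

AB = [[6, 0], [3, 0], [15, -6]]
A^2B = [[-18, 0], [-9, 0], [27, -18]]
Controllability matrix C = [B  AB  A^2B] = [[-2, 0, 6, 0, -18, 0], [-1, 0, 3, 0, -9, 0], [3, -2, 15, -6, 27, -18]]
The rows r1, r2, r3 of C are linearly dependent: -r1 + 2·r2 = 0 (check each entry), so rank(C) ≤ 2.
The 2×2 minor from rows 1, 3, columns 1, 2 is (-2)·(-2) - 0·3 = 4 - 0 = 4 ≠ 0, so rank(C) = 2.
rank(C) = 2 < n = 3, so the pair (A, B) is not completely controllable.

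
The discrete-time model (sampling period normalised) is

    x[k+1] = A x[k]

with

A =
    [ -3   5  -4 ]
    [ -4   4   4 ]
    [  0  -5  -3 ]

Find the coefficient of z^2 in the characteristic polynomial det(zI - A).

2

Expand det(zI - A) for the 3×3 matrix.
p(z) = z^3 + 2z^2 + 25z + 164.
(Check: constant term = det(-A) = (-1)^3 det A = 164; coefficient of z^2 = -tr A = 2.)
The coefficient of z^2 is 2.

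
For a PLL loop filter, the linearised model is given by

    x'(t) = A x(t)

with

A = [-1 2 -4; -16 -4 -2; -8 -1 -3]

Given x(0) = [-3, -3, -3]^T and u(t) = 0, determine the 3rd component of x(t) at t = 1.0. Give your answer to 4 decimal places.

-0.2581

det(sI - A) = s^3 - (tr A)s^2 + (M11 + M22 + M33)s - det A, where Mii is the 2×2 principal minor of A obtained by deleting row i and column i.
tr A = (-1) + (-4) + (-3) = -8; M11 = (-4)·(-3) - (-2)·(-1) = 12 - 2 = 10; M22 = (-1)·(-3) - (-4)·(-8) = 3 - 32 = -29; M33 = (-1)·(-4) - 2·(-16) = 4 - (-32) = 36; sum of minors = 17.
det A = (-1)·((-4)·(-3) - (-2)·(-1)) - 2·((-16)·(-3) - (-2)·(-8)) + (-4)·((-16)·(-1) - (-4)·(-8)) = (-1)·10 - 2·32 + (-4)·(-16) = -10.
So p(s) = det(sI - A) = s^3 + 8s^2 + 17s + 10.
Rational-root test: any integer root divides 10. Testing small divisors, s = -1 works: p(-1) = -1 + 8 + (-17) + 10 = 0, so (s + 1) is a factor.
Dividing, p(s) = (s + 1)(s^2 + 7s + 10).
Factor s^2 + 7s + 10: two numbers with sum -7 and product 10 are -2 and -5, so s^2 + 7s + 10 = (s + 2)(s + 5).
Hence p(s) = (s + 1) (s + 2) (s + 5), with roots -5, -2, -1.
The eigenvalues -5, -2, -1 are distinct and real, so A is diagonalisable and x(t) = e^{At} x(0) = V diag(e^{λ_i t}) V^{-1} x(0), where the columns of V are the eigenvectors.
λ = -5: A - (-5)I = [[4, 2, -4], [-16, 1, -2], [-8, -1, 2]]. v must be orthogonal to every row; (row 1) × (row 2) = [0, 72, 36], so take v_1 = [0, 2, 1]^T.
λ = -2: A - (-2)I = [[1, 2, -4], [-16, -2, -2], [-8, -1, -1]]. v must be orthogonal to every row; (row 1) × (row 2) = [-12, 66, 30], so take v_2 = [-2, 11, 5]^T.
λ = -1: A - (-1)I = [[0, 2, -4], [-16, -3, -2], [-8, -1, -2]]. v must be orthogonal to every row; (row 1) × (row 2) = [-16, 64, 32], so take v_3 = [1, -4, -2]^T.
V = [v_1 v_2 v_3] = [[0, -2, 1], [2, 11, -4], [1, 5, -2]] has det V = -1, so V^{-1} = adj(V)/det V = [[2, -1, 3], [0, 1, -2], [1, 2, -4]].
Modal coordinates z(0) = V^{-1} x(0): 2·(-3) + (-1)·(-3) + 3·(-3) = -12; 0·(-3) + 1·(-3) + (-2)·(-3) = 3; 1·(-3) + 2·(-3) + (-4)·(-3) = 3; so z(0) = [-12, 3, 3]^T.
x_3(t) = Σ_i (v_i)_3 · z_i(0) · e^{λ_i t} (row 3 of V times the modal terms).
x_3(1.0) = 1·(-12)·e^{-5·1.0} + 5·3·e^{-2·1.0} + (-2)·3·e^{-1·1.0} = (-12)·0.006738 + 15·0.135335 + (-6)·0.367879 = -0.2581.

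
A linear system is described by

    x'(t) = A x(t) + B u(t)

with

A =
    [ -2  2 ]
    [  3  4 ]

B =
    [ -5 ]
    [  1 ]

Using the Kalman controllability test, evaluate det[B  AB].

AB = [[12], [-11]]
Controllability matrix C = [B  AB] = [[-5, 12], [1, -11]]
det(C) = (-5)·(-11) - 12·1 = 55 - 12 = 43
Since det(C) ≠ 0, rank(C) = 2 and the system is completely controllable.

43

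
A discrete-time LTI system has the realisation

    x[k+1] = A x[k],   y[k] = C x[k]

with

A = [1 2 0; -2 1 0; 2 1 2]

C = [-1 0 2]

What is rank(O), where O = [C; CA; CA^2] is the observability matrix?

CA = [[3, 0, 4]]
CA^2 = [[11, 10, 8]]
Observability matrix O = [C; CA; CA^2] = [[-1, 0, 2], [3, 0, 4], [11, 10, 8]]
det(O) = (-1)·(0·8 - 4·10) - 0·(3·8 - 4·11) + 2·(3·10 - 0·11) = (-1)·(-40) - 0·(-20) + 2·30 = 100 ≠ 0, so rank(O) = 3.
rank(O) = 3 = n, so the pair (A, C) is completely observable.

3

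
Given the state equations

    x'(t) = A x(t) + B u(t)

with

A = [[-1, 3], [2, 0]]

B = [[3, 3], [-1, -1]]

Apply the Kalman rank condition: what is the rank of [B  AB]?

AB = [[-6, -6], [6, 6]]
Controllability matrix C = [B  AB] = [[3, 3, -6, -6], [-1, -1, 6, 6]]
Take the 2×2 submatrix of C formed by columns 1, 3: [[3, -6], [-1, 6]]. Its determinant is 3·6 - (-6)·(-1) = 18 - 6 = 12 ≠ 0.
So rank(C) ≥ 2; since C has 2 rows, rank(C) = 2.
rank(C) = 2 = n, so the pair (A, B) is completely controllable.

2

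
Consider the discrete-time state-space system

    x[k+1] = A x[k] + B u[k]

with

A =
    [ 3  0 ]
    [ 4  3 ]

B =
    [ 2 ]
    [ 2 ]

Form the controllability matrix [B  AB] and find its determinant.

AB = [[6], [14]]
Controllability matrix C = [B  AB] = [[2, 6], [2, 14]]
det(C) = 2·14 - 6·2 = 28 - 12 = 16
Since det(C) ≠ 0, rank(C) = 2 and the system is completely controllable.

16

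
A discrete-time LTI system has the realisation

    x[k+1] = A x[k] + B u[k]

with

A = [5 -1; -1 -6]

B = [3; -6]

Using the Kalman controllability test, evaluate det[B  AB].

AB = [[21], [33]]
Controllability matrix C = [B  AB] = [[3, 21], [-6, 33]]
det(C) = 3·33 - 21·(-6) = 99 - (-126) = 225
Since det(C) ≠ 0, rank(C) = 2 and the system is completely controllable.

225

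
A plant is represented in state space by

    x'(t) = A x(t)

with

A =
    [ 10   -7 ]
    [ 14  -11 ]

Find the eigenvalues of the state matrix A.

det(sI - A) = s^2 - (tr A)s + det A, with tr A = 10 + (-11) = -1 and det A = 10·(-11) - (-7)·14 = -110 - (-98) = -12.
So p(s) = det(sI - A) = s^2 + s - 12.
Factor s^2 + s - 12: two numbers with sum -1 and product -12 are 3 and -4, so s^2 + s - 12 = (s - 3)(s + 4).
Hence p(s) = (s - 3) (s + 4), with roots -4, 3.
At least one eigenvalue has non-negative real part, so the system is not asymptotically stable.

-4, 3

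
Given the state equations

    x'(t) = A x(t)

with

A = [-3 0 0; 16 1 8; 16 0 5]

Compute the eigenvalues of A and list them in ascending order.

-3, 1, 5

det(sI - A) = s^3 - (tr A)s^2 + (M11 + M22 + M33)s - det A, where Mii is the 2×2 principal minor of A obtained by deleting row i and column i.
tr A = (-3) + 1 + 5 = 3; M11 = 1·5 - 8·0 = 5 - 0 = 5; M22 = (-3)·5 - 0·16 = -15 - 0 = -15; M33 = (-3)·1 - 0·16 = -3 - 0 = -3; sum of minors = -13.
det A = (-3)·(1·5 - 8·0) - 0·(16·5 - 8·16) + 0·(16·0 - 1·16) = (-3)·5 - 0·(-48) + 0·(-16) = -15.
So p(s) = det(sI - A) = s^3 - 3s^2 - 13s + 15.
Rational-root test: any integer root divides 15. Testing small divisors, s = 1 works: p(1) = 1 + (-3) + (-13) + 15 = 0, so (s - 1) is a factor.
Dividing, p(s) = (s - 1)(s^2 - 2s - 15).
Factor s^2 - 2s - 15: two numbers with sum 2 and product -15 are 5 and -3, so s^2 - 2s - 15 = (s - 5)(s + 3).
Hence p(s) = (s - 5) (s - 1) (s + 3), with roots -3, 1, 5.
At least one eigenvalue has non-negative real part, so the system is not asymptotically stable.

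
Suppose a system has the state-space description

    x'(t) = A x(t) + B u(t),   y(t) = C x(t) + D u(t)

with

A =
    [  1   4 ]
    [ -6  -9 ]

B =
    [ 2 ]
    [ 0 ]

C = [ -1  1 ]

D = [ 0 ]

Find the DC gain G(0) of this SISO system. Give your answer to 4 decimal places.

G(0) = C(-A)^{-1}B + D = -C A^{-1} B + D.
det A = 15, so A^{-1} = (1/15)·adj(A) = [[-3/5, -4/15], [2/5, 1/15]]
A^{-1} B = [-6/5, 4/5]^T
C A^{-1} B = 2
G(0) = D - C A^{-1} B = 0 - (2) = -2

-2.0000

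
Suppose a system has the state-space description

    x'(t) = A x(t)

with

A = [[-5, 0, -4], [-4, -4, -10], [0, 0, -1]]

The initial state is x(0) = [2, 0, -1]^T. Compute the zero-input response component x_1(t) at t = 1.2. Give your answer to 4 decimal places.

det(sI - A) = s^3 - (tr A)s^2 + (M11 + M22 + M33)s - det A, where Mii is the 2×2 principal minor of A obtained by deleting row i and column i.
tr A = (-5) + (-4) + (-1) = -10; M11 = (-4)·(-1) - (-10)·0 = 4 - 0 = 4; M22 = (-5)·(-1) - (-4)·0 = 5 - 0 = 5; M33 = (-5)·(-4) - 0·(-4) = 20 - 0 = 20; sum of minors = 29.
det A = (-5)·((-4)·(-1) - (-10)·0) - 0·((-4)·(-1) - (-10)·0) + (-4)·((-4)·0 - (-4)·0) = (-5)·4 - 0·4 + (-4)·0 = -20.
So p(s) = det(sI - A) = s^3 + 10s^2 + 29s + 20.
Rational-root test: any integer root divides 20. Testing small divisors, s = -1 works: p(-1) = -1 + 10 + (-29) + 20 = 0, so (s + 1) is a factor.
Dividing, p(s) = (s + 1)(s^2 + 9s + 20).
Factor s^2 + 9s + 20: two numbers with sum -9 and product 20 are -4 and -5, so s^2 + 9s + 20 = (s + 4)(s + 5).
Hence p(s) = (s + 1) (s + 4) (s + 5), with roots -5, -4, -1.
The eigenvalues -5, -4, -1 are distinct and real, so A is diagonalisable and x(t) = e^{At} x(0) = V diag(e^{λ_i t}) V^{-1} x(0), where the columns of V are the eigenvectors.
λ = -5: A - (-5)I = [[0, 0, -4], [-4, 1, -10], [0, 0, 4]]. v must be orthogonal to every row; (row 1) × (row 2) = [4, 16, 0], so take v_1 = [1, 4, 0]^T.
λ = -4: A - (-4)I = [[-1, 0, -4], [-4, 0, -10], [0, 0, 3]]. v must be orthogonal to every row; (row 1) × (row 2) = [0, 6, 0], so take v_2 = [0, 1, 0]^T.
λ = -1: A - (-1)I = [[-4, 0, -4], [-4, -3, -10], [0, 0, 0]]. v must be orthogonal to every row; (row 1) × (row 2) = [-12, -24, 12], so take v_3 = [-1, -2, 1]^T.
V = [v_1 v_2 v_3] = [[1, 0, -1], [4, 1, -2], [0, 0, 1]] has det V = 1, so V^{-1} = adj(V)/det V = [[1, 0, 1], [-4, 1, -2], [0, 0, 1]].
Modal coordinates z(0) = V^{-1} x(0): 1·2 + 0·0 + 1·(-1) = 1; (-4)·2 + 1·0 + (-2)·(-1) = -6; 0·2 + 0·0 + 1·(-1) = -1; so z(0) = [1, -6, -1]^T.
x_1(t) = Σ_i (v_i)_1 · z_i(0) · e^{λ_i t} (row 1 of V times the modal terms).
x_1(1.2) = 1·1·e^{-5·1.2} + 0·(-6)·e^{-4·1.2} + (-1)·(-1)·e^{-1·1.2} = 1·0.002479 + 0·0.008230 + 1·0.301194 = 0.3037.

0.3037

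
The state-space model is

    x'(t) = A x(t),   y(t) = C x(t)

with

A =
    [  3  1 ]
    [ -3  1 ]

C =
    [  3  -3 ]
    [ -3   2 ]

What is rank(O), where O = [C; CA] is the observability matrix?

2

CA = [[18, 0], [-15, -1]]
Observability matrix O = [C; CA] = [[3, -3], [-3, 2], [18, 0], [-15, -1]]
Take the 2×2 submatrix of O formed by rows 1, 2: [[3, -3], [-3, 2]]. Its determinant is 3·2 - (-3)·(-3) = 6 - 9 = -3 ≠ 0.
So rank(O) ≥ 2; since O has 2 columns, rank(O) = 2.
rank(O) = 2 = n, so the pair (A, C) is completely observable.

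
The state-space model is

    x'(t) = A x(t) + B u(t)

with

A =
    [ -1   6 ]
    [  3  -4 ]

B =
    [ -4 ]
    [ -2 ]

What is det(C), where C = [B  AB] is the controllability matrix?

AB = [[-8], [-4]]
Controllability matrix C = [B  AB] = [[-4, -8], [-2, -4]]
det(C) = (-4)·(-4) - (-8)·(-2) = 16 - 16 = 0
Since det(C) = 0, rank(C) < 2 and the system is not completely controllable.

0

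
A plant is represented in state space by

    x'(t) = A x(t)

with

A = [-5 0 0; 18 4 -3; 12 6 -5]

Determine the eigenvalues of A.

-5, -2, 1

det(sI - A) = s^3 - (tr A)s^2 + (M11 + M22 + M33)s - det A, where Mii is the 2×2 principal minor of A obtained by deleting row i and column i.
tr A = (-5) + 4 + (-5) = -6; M11 = 4·(-5) - (-3)·6 = -20 - (-18) = -2; M22 = (-5)·(-5) - 0·12 = 25 - 0 = 25; M33 = (-5)·4 - 0·18 = -20 - 0 = -20; sum of minors = 3.
det A = (-5)·(4·(-5) - (-3)·6) - 0·(18·(-5) - (-3)·12) + 0·(18·6 - 4·12) = (-5)·(-2) - 0·(-54) + 0·60 = 10.
So p(s) = det(sI - A) = s^3 + 6s^2 + 3s - 10.
Rational-root test: any integer root divides -10. Testing small divisors, s = 1 works: p(1) = 1 + 6 + 3 + (-10) = 0, so (s - 1) is a factor.
Dividing, p(s) = (s - 1)(s^2 + 7s + 10).
Factor s^2 + 7s + 10: two numbers with sum -7 and product 10 are -2 and -5, so s^2 + 7s + 10 = (s + 2)(s + 5).
Hence p(s) = (s - 1) (s + 2) (s + 5), with roots -5, -2, 1.
At least one eigenvalue has non-negative real part, so the system is not asymptotically stable.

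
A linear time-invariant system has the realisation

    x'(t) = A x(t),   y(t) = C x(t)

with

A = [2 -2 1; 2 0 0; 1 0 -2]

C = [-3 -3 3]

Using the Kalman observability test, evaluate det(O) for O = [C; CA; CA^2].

-1512

CA = [[-9, 6, -9]]
CA^2 = [[-15, 18, 9]]
Observability matrix O = [C; CA; CA^2] = [[-3, -3, 3], [-9, 6, -9], [-15, 18, 9]]
Expanding along the first row, det(O) = (-3)·(6·9 - (-9)·18) - (-3)·((-9)·9 - (-9)·(-15)) + 3·((-9)·18 - 6·(-15)) = (-3)·216 - (-3)·(-216) + 3·(-72) = -1512
Since det(O) ≠ 0, rank(O) = 3 and the system is completely observable.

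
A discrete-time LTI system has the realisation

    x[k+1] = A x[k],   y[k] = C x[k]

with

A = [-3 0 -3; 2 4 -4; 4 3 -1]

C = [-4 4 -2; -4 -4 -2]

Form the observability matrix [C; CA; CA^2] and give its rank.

CA = [[12, 10, -2], [-4, -22, 30]]
CA^2 = [[-24, 34, -74], [88, 2, 70]]
Observability matrix O = [C; CA; CA^2] = [[-4, 4, -2], [-4, -4, -2], [12, 10, -2], [-4, -22, 30], [-24, 34, -74], [88, 2, 70]]
Take the 3×3 submatrix of O formed by rows 1, 2, 3: [[-4, 4, -2], [-4, -4, -2], [12, 10, -2]]. Its determinant is (-4)·((-4)·(-2) - (-2)·10) - 4·((-4)·(-2) - (-2)·12) + (-2)·((-4)·10 - (-4)·12) = (-4)·28 - 4·32 + (-2)·8 = -256 ≠ 0.
So rank(O) ≥ 3; since O has 3 columns, rank(O) = 3.
rank(O) = 3 = n, so the pair (A, C) is completely observable.

3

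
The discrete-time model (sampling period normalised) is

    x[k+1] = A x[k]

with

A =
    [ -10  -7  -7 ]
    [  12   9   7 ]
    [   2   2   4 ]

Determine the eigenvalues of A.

-3, 2, 4

det(zI - A) = z^3 - (tr A)z^2 + (M11 + M22 + M33)z - det A, where Mii is the 2×2 principal minor of A obtained by deleting row i and column i.
tr A = (-10) + 9 + 4 = 3; M11 = 9·4 - 7·2 = 36 - 14 = 22; M22 = (-10)·4 - (-7)·2 = -40 - (-14) = -26; M33 = (-10)·9 - (-7)·12 = -90 - (-84) = -6; sum of minors = -10.
det A = (-10)·(9·4 - 7·2) - (-7)·(12·4 - 7·2) + (-7)·(12·2 - 9·2) = (-10)·22 - (-7)·34 + (-7)·6 = -24.
So p(z) = det(zI - A) = z^3 - 3z^2 - 10z + 24.
Rational-root test: any integer root divides 24. Testing small divisors, z = 2 works: p(2) = 8 + (-12) + (-20) + 24 = 0, so (z - 2) is a factor.
Dividing, p(z) = (z - 2)(z^2 - z - 12).
Factor z^2 - z - 12: two numbers with sum 1 and product -12 are 4 and -3, so z^2 - z - 12 = (z - 4)(z + 3).
Hence p(z) = (z - 4) (z - 2) (z + 3), with roots -3, 2, 4.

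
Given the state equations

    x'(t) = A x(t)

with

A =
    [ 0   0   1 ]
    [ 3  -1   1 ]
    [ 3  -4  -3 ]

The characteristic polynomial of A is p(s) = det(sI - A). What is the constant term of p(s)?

Expand det(sI - A) for the 3×3 matrix.
p(s) = s^3 + 4s^2 + 4s + 9.
(Check: constant term = det(-A) = (-1)^3 det A = 9; coefficient of s^2 = -tr A = 4.)
The constant term is 9.

9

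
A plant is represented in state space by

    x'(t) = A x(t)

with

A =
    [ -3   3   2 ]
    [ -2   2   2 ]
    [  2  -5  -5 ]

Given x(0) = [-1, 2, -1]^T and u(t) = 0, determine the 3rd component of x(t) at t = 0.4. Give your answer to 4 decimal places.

-2.2197

det(sI - A) = s^3 - (tr A)s^2 + (M11 + M22 + M33)s - det A, where Mii is the 2×2 principal minor of A obtained by deleting row i and column i.
tr A = (-3) + 2 + (-5) = -6; M11 = 2·(-5) - 2·(-5) = -10 - (-10) = 0; M22 = (-3)·(-5) - 2·2 = 15 - 4 = 11; M33 = (-3)·2 - 3·(-2) = -6 - (-6) = 0; sum of minors = 11.
det A = (-3)·(2·(-5) - 2·(-5)) - 3·((-2)·(-5) - 2·2) + 2·((-2)·(-5) - 2·2) = (-3)·0 - 3·6 + 2·6 = -6.
So p(s) = det(sI - A) = s^3 + 6s^2 + 11s + 6.
Rational-root test: any integer root divides 6. Testing small divisors, s = -1 works: p(-1) = -1 + 6 + (-11) + 6 = 0, so (s + 1) is a factor.
Dividing, p(s) = (s + 1)(s^2 + 5s + 6).
Factor s^2 + 5s + 6: two numbers with sum -5 and product 6 are -2 and -3, so s^2 + 5s + 6 = (s + 2)(s + 3).
Hence p(s) = (s + 1) (s + 2) (s + 3), with roots -3, -2, -1.
The eigenvalues -3, -2, -1 are distinct and real, so A is diagonalisable and x(t) = e^{At} x(0) = V diag(e^{λ_i t}) V^{-1} x(0), where the columns of V are the eigenvectors.
λ = -3: A - (-3)I = [[0, 3, 2], [-2, 5, 2], [2, -5, -2]]. v must be orthogonal to every row; (row 1) × (row 2) = [-4, -4, 6], so take v_1 = [-2, -2, 3]^T.
λ = -2: A - (-2)I = [[-1, 3, 2], [-2, 4, 2], [2, -5, -3]]. v must be orthogonal to every row; (row 1) × (row 2) = [-2, -2, 2], so take v_2 = [1, 1, -1]^T.
λ = -1: A - (-1)I = [[-2, 3, 2], [-2, 3, 2], [2, -5, -4]]. v must be orthogonal to every row; (row 1) × (row 3) = [-2, -4, 4], so take v_3 = [-1, -2, 2]^T.
V = [v_1 v_2 v_3] = [[-2, 1, -1], [-2, 1, -2], [3, -1, 2]] has det V = -1, so V^{-1} = adj(V)/det V = [[0, 1, 1], [2, 1, 2], [1, -1, 0]].
Modal coordinates z(0) = V^{-1} x(0): 0·(-1) + 1·2 + 1·(-1) = 1; 2·(-1) + 1·2 + 2·(-1) = -2; 1·(-1) + (-1)·2 + 0·(-1) = -3; so z(0) = [1, -2, -3]^T.
x_3(t) = Σ_i (v_i)_3 · z_i(0) · e^{λ_i t} (row 3 of V times the modal terms).
x_3(0.4) = 3·1·e^{-3·0.4} + (-1)·(-2)·e^{-2·0.4} + 2·(-3)·e^{-1·0.4} = 3·0.301194 + 2·0.449329 + (-6)·0.670320 = -2.2197.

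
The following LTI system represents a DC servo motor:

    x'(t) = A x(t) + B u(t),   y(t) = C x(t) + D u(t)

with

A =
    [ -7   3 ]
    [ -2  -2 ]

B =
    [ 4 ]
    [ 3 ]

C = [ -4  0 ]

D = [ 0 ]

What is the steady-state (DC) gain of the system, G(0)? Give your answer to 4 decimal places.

-3.4000

G(0) = C(-A)^{-1}B + D = -C A^{-1} B + D.
det A = 20, so A^{-1} = (1/20)·adj(A) = [[-1/10, -3/20], [1/10, -7/20]]
A^{-1} B = [-17/20, -13/20]^T
C A^{-1} B = 17/5
G(0) = D - C A^{-1} B = 0 - (17/5) = -17/5 ≈ -3.4000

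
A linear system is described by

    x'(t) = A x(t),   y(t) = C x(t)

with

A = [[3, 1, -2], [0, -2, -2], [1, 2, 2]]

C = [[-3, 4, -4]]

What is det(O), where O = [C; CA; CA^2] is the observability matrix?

CA = [[-13, -19, -10]]
CA^2 = [[-49, 5, 44]]
Observability matrix O = [C; CA; CA^2] = [[-3, 4, -4], [-13, -19, -10], [-49, 5, 44]]
Expanding along the first row, det(O) = (-3)·((-19)·44 - (-10)·5) - 4·((-13)·44 - (-10)·(-49)) + (-4)·((-13)·5 - (-19)·(-49)) = (-3)·(-786) - 4·(-1062) + (-4)·(-996) = 10590
Since det(O) ≠ 0, rank(O) = 3 and the system is completely observable.

10590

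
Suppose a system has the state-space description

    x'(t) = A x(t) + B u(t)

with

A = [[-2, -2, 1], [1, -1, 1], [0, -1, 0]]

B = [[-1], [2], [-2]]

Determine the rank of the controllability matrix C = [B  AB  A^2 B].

3

AB = [[-4], [-5], [-2]]
A^2B = [[16], [-1], [5]]
Controllability matrix C = [B  AB  A^2B] = [[-1, -4, 16], [2, -5, -1], [-2, -2, 5]]
det(C) = (-1)·((-5)·5 - (-1)·(-2)) - (-4)·(2·5 - (-1)·(-2)) + 16·(2·(-2) - (-5)·(-2)) = (-1)·(-27) - (-4)·8 + 16·(-14) = -165 ≠ 0, so rank(C) = 3.
rank(C) = 3 = n, so the pair (A, B) is completely controllable.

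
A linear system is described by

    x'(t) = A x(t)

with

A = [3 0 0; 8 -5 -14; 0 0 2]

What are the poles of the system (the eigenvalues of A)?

-5, 2, 3

det(sI - A) = s^3 - (tr A)s^2 + (M11 + M22 + M33)s - det A, where Mii is the 2×2 principal minor of A obtained by deleting row i and column i.
tr A = 3 + (-5) + 2 = 0; M11 = (-5)·2 - (-14)·0 = -10 - 0 = -10; M22 = 3·2 - 0·0 = 6 - 0 = 6; M33 = 3·(-5) - 0·8 = -15 - 0 = -15; sum of minors = -19.
det A = 3·((-5)·2 - (-14)·0) - 0·(8·2 - (-14)·0) + 0·(8·0 - (-5)·0) = 3·(-10) - 0·16 + 0·0 = -30.
So p(s) = det(sI - A) = s^3 - 19s + 30.
Rational-root test: any integer root divides 30. Testing small divisors, s = 2 works: p(2) = 8 + 0 + (-38) + 30 = 0, so (s - 2) is a factor.
Dividing, p(s) = (s - 2)(s^2 + 2s - 15).
Factor s^2 + 2s - 15: two numbers with sum -2 and product -15 are 3 and -5, so s^2 + 2s - 15 = (s - 3)(s + 5).
Hence p(s) = (s - 3) (s - 2) (s + 5), with roots -5, 2, 3.
At least one eigenvalue has non-negative real part, so the system is not asymptotically stable.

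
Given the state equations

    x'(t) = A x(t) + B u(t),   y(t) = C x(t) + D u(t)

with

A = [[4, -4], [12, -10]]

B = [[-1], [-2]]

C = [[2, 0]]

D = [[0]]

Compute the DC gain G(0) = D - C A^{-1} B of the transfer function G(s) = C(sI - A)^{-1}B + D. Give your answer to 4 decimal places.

G(0) = C(-A)^{-1}B + D = -C A^{-1} B + D.
det A = 8, so A^{-1} = (1/8)·adj(A) = [[-5/4, 1/2], [-3/2, 1/2]]
A^{-1} B = [1/4, 1/2]^T
C A^{-1} B = 1/2
G(0) = D - C A^{-1} B = 0 - (1/2) = -1/2 ≈ -0.5000

-0.5000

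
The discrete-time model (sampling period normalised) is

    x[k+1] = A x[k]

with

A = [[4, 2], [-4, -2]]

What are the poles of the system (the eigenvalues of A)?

det(zI - A) = z^2 - (tr A)z + det A, with tr A = 4 + (-2) = 2 and det A = 4·(-2) - 2·(-4) = -8 - (-8) = 0.
So p(z) = det(zI - A) = z^2 - 2z.
Factor z^2 - 2z: two numbers with sum 2 and product 0 are 2 and 0, so z^2 - 2z = z(z - 2).
Hence p(z) = z (z - 2), with roots 0, 2.

0, 2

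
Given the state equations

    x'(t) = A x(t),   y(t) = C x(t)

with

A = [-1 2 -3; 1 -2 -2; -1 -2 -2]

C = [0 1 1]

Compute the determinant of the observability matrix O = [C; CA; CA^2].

CA = [[0, -4, -4]]
CA^2 = [[0, 16, 16]]
Observability matrix O = [C; CA; CA^2] = [[0, 1, 1], [0, -4, -4], [0, 16, 16]]
Expanding along the first row, det(O) = 0·((-4)·16 - (-4)·16) - 1·(0·16 - (-4)·0) + 1·(0·16 - (-4)·0) = 0·0 - 1·0 + 1·0 = 0
Since det(O) = 0, rank(O) < 3 and the system is not completely observable.

0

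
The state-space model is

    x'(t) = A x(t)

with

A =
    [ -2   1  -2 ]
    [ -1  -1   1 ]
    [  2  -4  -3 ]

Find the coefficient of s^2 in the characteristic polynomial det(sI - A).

Expand det(sI - A) for the 3×3 matrix.
p(s) = s^3 + 6s^2 + 20s + 27.
(Check: constant term = det(-A) = (-1)^3 det A = 27; coefficient of s^2 = -tr A = 6.)
The coefficient of s^2 is 6.

6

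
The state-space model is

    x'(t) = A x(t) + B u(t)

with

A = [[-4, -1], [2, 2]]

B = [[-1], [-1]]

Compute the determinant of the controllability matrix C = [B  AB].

AB = [[5], [-4]]
Controllability matrix C = [B  AB] = [[-1, 5], [-1, -4]]
det(C) = (-1)·(-4) - 5·(-1) = 4 - (-5) = 9
Since det(C) ≠ 0, rank(C) = 2 and the system is completely controllable.

9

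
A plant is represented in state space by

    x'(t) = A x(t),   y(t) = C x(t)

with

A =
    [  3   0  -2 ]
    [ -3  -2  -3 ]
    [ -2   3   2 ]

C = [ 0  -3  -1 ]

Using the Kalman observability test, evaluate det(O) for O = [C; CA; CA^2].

-906

CA = [[11, 3, 7]]
CA^2 = [[10, 15, -17]]
Observability matrix O = [C; CA; CA^2] = [[0, -3, -1], [11, 3, 7], [10, 15, -17]]
Expanding along the first row, det(O) = 0·(3·(-17) - 7·15) - (-3)·(11·(-17) - 7·10) + (-1)·(11·15 - 3·10) = 0·(-156) - (-3)·(-257) + (-1)·135 = -906
Since det(O) ≠ 0, rank(O) = 3 and the system is completely observable.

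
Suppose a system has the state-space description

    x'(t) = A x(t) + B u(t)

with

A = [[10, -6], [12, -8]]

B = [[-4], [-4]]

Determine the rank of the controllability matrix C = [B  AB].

AB = [[-16], [-16]]
Controllability matrix C = [B  AB] = [[-4, -16], [-4, -16]]
Every column of C is a scalar multiple of column 1 = [-4, -4] (multipliers 1, 4), so the columns span a one-dimensional space.
C ≠ 0, hence rank(C) = 1.
rank(C) = 1 < n = 2, so the pair (A, B) is not completely controllable.

1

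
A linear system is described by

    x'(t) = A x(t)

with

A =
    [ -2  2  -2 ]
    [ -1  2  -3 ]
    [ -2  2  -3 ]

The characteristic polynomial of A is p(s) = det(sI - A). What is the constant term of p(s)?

-2

Expand det(sI - A) for the 3×3 matrix.
p(s) = s^3 + 3s^2 - 2.
(Check: constant term = det(-A) = (-1)^3 det A = -2; coefficient of s^2 = -tr A = 3.)
The constant term is -2.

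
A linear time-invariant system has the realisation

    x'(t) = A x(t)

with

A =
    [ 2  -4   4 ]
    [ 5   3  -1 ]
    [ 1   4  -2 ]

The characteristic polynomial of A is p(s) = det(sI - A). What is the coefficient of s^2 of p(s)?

Expand det(sI - A) for the 3×3 matrix.
p(s) = s^3 - 3s^2 + 16s - 28.
(Check: constant term = det(-A) = (-1)^3 det A = -28; coefficient of s^2 = -tr A = -3.)
The coefficient of s^2 is -3.

-3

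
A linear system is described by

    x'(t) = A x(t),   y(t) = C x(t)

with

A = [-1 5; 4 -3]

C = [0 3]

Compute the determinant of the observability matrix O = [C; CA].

-36

CA = [[12, -9]]
Observability matrix O = [C; CA] = [[0, 3], [12, -9]]
det(O) = 0·(-9) - 3·12 = 0 - 36 = -36
Since det(O) ≠ 0, rank(O) = 2 and the system is completely observable.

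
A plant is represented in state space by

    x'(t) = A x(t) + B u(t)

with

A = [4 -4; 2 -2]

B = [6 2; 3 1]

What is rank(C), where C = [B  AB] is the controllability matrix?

1

AB = [[12, 4], [6, 2]]
Controllability matrix C = [B  AB] = [[6, 2, 12, 4], [3, 1, 6, 2]]
Every column of C is a scalar multiple of column 1 = [6, 3] (multipliers 1, 1/3, 2, 2/3), so the columns span a one-dimensional space.
C ≠ 0, hence rank(C) = 1.
rank(C) = 1 < n = 2, so the pair (A, B) is not completely controllable.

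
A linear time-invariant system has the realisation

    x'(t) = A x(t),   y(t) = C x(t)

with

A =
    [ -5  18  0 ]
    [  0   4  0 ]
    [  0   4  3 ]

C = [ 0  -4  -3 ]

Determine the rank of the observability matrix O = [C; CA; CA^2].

CA = [[0, -28, -9]]
CA^2 = [[0, -148, -27]]
Observability matrix O = [C; CA; CA^2] = [[0, -4, -3], [0, -28, -9], [0, -148, -27]]
Column 1 of O is identically zero, so rank(O) ≤ 2.
The 2×2 minor from rows 1, 2, columns 2, 3 is (-4)·(-9) - (-3)·(-28) = 36 - 84 = -48 ≠ 0, so rank(O) = 2.
rank(O) = 2 < n = 3, so the pair (A, C) is not completely observable.

2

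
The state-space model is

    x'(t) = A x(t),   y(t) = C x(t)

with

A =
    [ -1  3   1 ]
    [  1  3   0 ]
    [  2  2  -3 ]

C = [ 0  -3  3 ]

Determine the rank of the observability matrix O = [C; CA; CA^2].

CA = [[3, -3, -9]]
CA^2 = [[-24, -18, 30]]
Observability matrix O = [C; CA; CA^2] = [[0, -3, 3], [3, -3, -9], [-24, -18, 30]]
det(O) = 0·((-3)·30 - (-9)·(-18)) - (-3)·(3·30 - (-9)·(-24)) + 3·(3·(-18) - (-3)·(-24)) = 0·(-252) - (-3)·(-126) + 3·(-126) = -756 ≠ 0, so rank(O) = 3.
rank(O) = 3 = n, so the pair (A, C) is completely observable.

3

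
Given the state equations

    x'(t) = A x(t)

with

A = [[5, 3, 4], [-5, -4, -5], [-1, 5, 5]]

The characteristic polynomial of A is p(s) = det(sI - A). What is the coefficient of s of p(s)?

Expand det(sI - A) for the 3×3 matrix.
p(s) = s^3 - 6s^2 + 29s + 1.
(Check: constant term = det(-A) = (-1)^3 det A = 1; coefficient of s^2 = -tr A = -6.)
The coefficient of s is 29.

29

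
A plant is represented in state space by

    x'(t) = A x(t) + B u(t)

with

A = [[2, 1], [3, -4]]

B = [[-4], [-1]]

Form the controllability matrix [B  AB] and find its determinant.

AB = [[-9], [-8]]
Controllability matrix C = [B  AB] = [[-4, -9], [-1, -8]]
det(C) = (-4)·(-8) - (-9)·(-1) = 32 - 9 = 23
Since det(C) ≠ 0, rank(C) = 2 and the system is completely controllable.

23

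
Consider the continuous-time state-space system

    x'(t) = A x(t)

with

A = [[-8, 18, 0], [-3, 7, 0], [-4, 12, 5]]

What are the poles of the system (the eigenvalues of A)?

-2, 1, 5

det(sI - A) = s^3 - (tr A)s^2 + (M11 + M22 + M33)s - det A, where Mii is the 2×2 principal minor of A obtained by deleting row i and column i.
tr A = (-8) + 7 + 5 = 4; M11 = 7·5 - 0·12 = 35 - 0 = 35; M22 = (-8)·5 - 0·(-4) = -40 - 0 = -40; M33 = (-8)·7 - 18·(-3) = -56 - (-54) = -2; sum of minors = -7.
det A = (-8)·(7·5 - 0·12) - 18·((-3)·5 - 0·(-4)) + 0·((-3)·12 - 7·(-4)) = (-8)·35 - 18·(-15) + 0·(-8) = -10.
So p(s) = det(sI - A) = s^3 - 4s^2 - 7s + 10.
Rational-root test: any integer root divides 10. Testing small divisors, s = 1 works: p(1) = 1 + (-4) + (-7) + 10 = 0, so (s - 1) is a factor.
Dividing, p(s) = (s - 1)(s^2 - 3s - 10).
Factor s^2 - 3s - 10: two numbers with sum 3 and product -10 are 5 and -2, so s^2 - 3s - 10 = (s - 5)(s + 2).
Hence p(s) = (s - 5) (s - 1) (s + 2), with roots -2, 1, 5.
At least one eigenvalue has non-negative real part, so the system is not asymptotically stable.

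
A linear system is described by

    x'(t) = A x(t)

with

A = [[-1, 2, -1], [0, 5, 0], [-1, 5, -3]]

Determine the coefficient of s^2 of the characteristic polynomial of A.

Expand det(sI - A) for the 3×3 matrix.
p(s) = s^3 - s^2 - 18s - 10.
(Check: constant term = det(-A) = (-1)^3 det A = -10; coefficient of s^2 = -tr A = -1.)
The coefficient of s^2 is -1.

-1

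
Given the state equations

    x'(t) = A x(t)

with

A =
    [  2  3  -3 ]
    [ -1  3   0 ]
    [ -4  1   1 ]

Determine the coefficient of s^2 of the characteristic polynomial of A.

Expand det(sI - A) for the 3×3 matrix.
p(s) = s^3 - 6s^2 + 2s + 24.
(Check: constant term = det(-A) = (-1)^3 det A = 24; coefficient of s^2 = -tr A = -6.)
The coefficient of s^2 is -6.

-6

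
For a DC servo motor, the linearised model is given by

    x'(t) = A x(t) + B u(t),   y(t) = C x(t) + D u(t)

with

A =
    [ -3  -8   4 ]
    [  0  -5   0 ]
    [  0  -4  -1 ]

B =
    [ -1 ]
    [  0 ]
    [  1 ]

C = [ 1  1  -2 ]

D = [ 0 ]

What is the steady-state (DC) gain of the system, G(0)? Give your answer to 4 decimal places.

-1.0000

G(0) = C(-A)^{-1}B + D = -C A^{-1} B + D.
det A = -15, so A^{-1} = (1/-15)·adj(A) = [[-1/3, 8/5, -4/3], [0, -1/5, 0], [0, 4/5, -1]]
A^{-1} B = [-1, 0, -1]^T
C A^{-1} B = 1
G(0) = D - C A^{-1} B = 0 - (1) = -1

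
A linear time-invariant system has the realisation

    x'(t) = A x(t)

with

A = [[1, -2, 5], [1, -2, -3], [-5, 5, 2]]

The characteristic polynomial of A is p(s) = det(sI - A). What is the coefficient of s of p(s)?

38

Expand det(sI - A) for the 3×3 matrix.
p(s) = s^3 - s^2 + 38s + 40.
(Check: constant term = det(-A) = (-1)^3 det A = 40; coefficient of s^2 = -tr A = -1.)
The coefficient of s is 38.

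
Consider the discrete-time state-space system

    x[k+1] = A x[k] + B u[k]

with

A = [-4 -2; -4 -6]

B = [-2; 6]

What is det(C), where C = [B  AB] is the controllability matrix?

AB = [[-4], [-28]]
Controllability matrix C = [B  AB] = [[-2, -4], [6, -28]]
det(C) = (-2)·(-28) - (-4)·6 = 56 - (-24) = 80
Since det(C) ≠ 0, rank(C) = 2 and the system is completely controllable.

80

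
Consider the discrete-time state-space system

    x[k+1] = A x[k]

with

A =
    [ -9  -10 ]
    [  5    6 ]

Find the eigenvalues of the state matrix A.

det(zI - A) = z^2 - (tr A)z + det A, with tr A = (-9) + 6 = -3 and det A = (-9)·6 - (-10)·5 = -54 - (-50) = -4.
So p(z) = det(zI - A) = z^2 + 3z - 4.
Factor z^2 + 3z - 4: two numbers with sum -3 and product -4 are 1 and -4, so z^2 + 3z - 4 = (z - 1)(z + 4).
Hence p(z) = (z - 1) (z + 4), with roots -4, 1.

-4, 1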